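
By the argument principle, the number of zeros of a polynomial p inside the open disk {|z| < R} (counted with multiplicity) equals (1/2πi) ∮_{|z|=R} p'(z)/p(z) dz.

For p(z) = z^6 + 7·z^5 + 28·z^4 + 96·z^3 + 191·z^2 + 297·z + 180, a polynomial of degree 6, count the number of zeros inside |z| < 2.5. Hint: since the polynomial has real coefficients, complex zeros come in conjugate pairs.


The zeros of p are: -4, (-1 + 2i), (-1 - 2i), -1, (0 + 3i), (0 - 3i).
Their magnitudes are: 4, 2.236, 2.236, 1, 3, 3.
Zeros with |z| < R = 2.5: (-1 + 2i), (-1 - 2i), -1.
Count = 3.
By the argument principle, (1/2πi) ∮_{|z|=R} p'(z)/p(z) dz equals exactly this count.

Number of zeros inside |z| < 2.5: 3.


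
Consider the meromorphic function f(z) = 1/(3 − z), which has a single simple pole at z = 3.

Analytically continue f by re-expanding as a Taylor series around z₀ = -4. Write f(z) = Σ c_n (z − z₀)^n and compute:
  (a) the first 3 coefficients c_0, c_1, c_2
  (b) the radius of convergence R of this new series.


Let w = z − z₀, so z = z₀ + w.
Then 3 − z = 3 − (z₀ + w) = (3 − z₀) − w = 7 − w.
f(z) = 1/(7 − w) = (1/(7)) · 1/(1 − w/(7)) = Σ_{n≥0} w^n / (7)^(n+1).
So c_n = 1/(7)^(n+1):
  c_0 = 1/(7)^1 = 1/7.
  c_1 = 1/(7)^2 = 1/49.
  c_2 = 1/(7)^3 = 1/343.
The series is valid for |w/d| < 1, i.e. |z − z₀| < |d|.
Radius of convergence: R = |3 − z₀| = |7| = 7 (distance from z₀ to the singularity z = 3).

c_0 = 1/7, c_1 = 1/49, c_2 = 1/343; R = 7.


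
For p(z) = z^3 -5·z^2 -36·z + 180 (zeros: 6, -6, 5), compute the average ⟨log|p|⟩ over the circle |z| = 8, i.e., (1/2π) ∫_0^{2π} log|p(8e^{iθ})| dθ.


Zeros: -6, 5, 6; r = 8.
Inside |z| < r: -6, 5, 6. Outside (|z| ≥ r): ∅.
p(0) = 180, so log|p(0)| = log(180) = 5.1930.
Apply Jensen: I(r) = log|p(0)| + Σ_k log(r/|z_k|), summed over zeros inside |z| < r.
  log(r/|z_k|) for z_k = 6: log(8/6) = 0.2877
  log(r/|z_k|) for z_k = -6: log(8/6) = 0.2877
  log(r/|z_k|) for z_k = 5: log(8/5) = 0.4700
Sum over inside zeros: 1.0454.
I(r) = log|p(0)| + (inside sum) = 5.1930 + 1.0454 = 6.2383.
Closed form (all zeros inside, monic): I(r) = n·log(r) = 3·log(8) = 6.2383. ✓

I(r) ≈ 6.2383.


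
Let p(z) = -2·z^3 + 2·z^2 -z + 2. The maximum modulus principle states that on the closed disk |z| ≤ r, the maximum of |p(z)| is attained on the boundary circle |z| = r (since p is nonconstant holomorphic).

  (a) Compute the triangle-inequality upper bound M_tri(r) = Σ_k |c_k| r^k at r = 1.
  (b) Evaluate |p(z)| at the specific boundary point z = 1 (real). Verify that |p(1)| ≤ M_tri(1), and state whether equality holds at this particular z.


Coefficients: c_0 = 2, c_1 = -1, c_2 = 2, c_3 = -2. Radius r = 1.
Part (a). Triangle bound: M_tri(r) = Σ_k |c_k| r^k
  = |2|·1^0 + |-1|·1^1 + |2|·1^2 + |-2|·1^3
  = 2 + 1 + 2 + 2 = 7.
This bounds M(r) := max_{|z|=r} |p(z)| from above; equality holds iff all terms c_k z^k can be made to align in phase at a single z on |z|=r.
Part (b). At z = 1 (real, on the circle |z| = r):
  p(1) = (2)·1^0 + (-1)·1^1 + (2)·1^2 + (-2)·1^3 = 1.
  |p(1)| = 1.
Check: |p(1)| = 1 ≤ 7 = M_tri(1). ✓ Equality does not hold at z = 1 (the coefficients have mixed signs, so the terms do not all align in phase there).

M_tri(1) = 7; |p(1)| = 1; equality at z=1: no.


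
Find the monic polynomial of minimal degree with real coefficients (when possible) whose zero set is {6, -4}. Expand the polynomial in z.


The polynomial is p(z) = ∏_{α ∈ S} (z − α), where S = {6, -4}.
Expanding the product yields: p(z) = z^2 -2·z -24.
The resulting polynomial has degree 2 and real coefficients as required.

p(z) = z^2 -2·z -24.


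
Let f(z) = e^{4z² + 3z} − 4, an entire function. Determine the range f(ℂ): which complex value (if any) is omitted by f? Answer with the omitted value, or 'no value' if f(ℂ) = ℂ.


Little Picard bounds the complement of f(ℂ) to at most one point.
The exponent g(z) = 4z² + 3z is a nonconstant polynomial, hence surjective onto ℂ. So e^{g(z)} takes every value in {e^w : w ∈ ℂ} = ℂ ∖ {0}. Adding -4 shifts the range to ℂ ∖ {-4}. f omits exactly -4.

Omitted value: -4.


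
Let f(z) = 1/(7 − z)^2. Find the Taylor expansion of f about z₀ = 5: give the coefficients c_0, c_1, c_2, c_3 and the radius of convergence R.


Let w = z − z₀, so z = z₀ + w.
Then 7 − z = 7 − (z₀ + w) = (7 − z₀) − w = 2 − w.
f(z) = 1/(2 − w)^2 = (1/(2)^2) · (1 − w/(2))^{−2}.
By the binomial series (1−u)^{−2} = Σ_{n≥0} C(n+1, 1) u^n for |u|<1, with u = w/(2):
  c_n = C(n+1, 1) / (2)^(n+2).
  c_0 = 1/(2)^2 = 1/4.
  c_1 = 2/(2)^3 = 1/4.
  c_2 = 3/(2)^4 = 3/16.
  c_3 = 4/(2)^5 = 1/8.
The series is valid for |w/d| < 1, i.e. |z − z₀| < |d|.
Radius of convergence: R = |7 − z₀| = |2| = 2 (distance from z₀ to the singularity z = 7).

c_0 = 1/4, c_1 = 1/4, c_2 = 3/16, c_3 = 1/8; R = 2.


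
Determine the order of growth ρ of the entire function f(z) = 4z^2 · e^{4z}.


M(r) = max_{|z|=r} |4|·|z|^2·|e^{4z}| = 4·r^2 · e^{4r^1} (the factors attain their maxima compatibly on |z|=r). Then log M(r) = log 4 + 2·log r + 4r^1, dominated by the last term, so log log M(r) ~ 1·log r. The polynomial factor 4z^2 contributes only a log r term and does not affect the order. ρ = 1.
Therefore ρ = 1.

Order ρ = 1.


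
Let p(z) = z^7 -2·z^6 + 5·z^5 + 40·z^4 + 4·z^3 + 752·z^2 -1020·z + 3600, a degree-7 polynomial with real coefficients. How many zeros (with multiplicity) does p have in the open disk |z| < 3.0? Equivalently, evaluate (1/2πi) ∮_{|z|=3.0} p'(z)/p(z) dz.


The zeros of p are: (-1 + 3i), (-1 - 3i), (3 + 3i), (3 - 3i), (1 + 2i), (1 - 2i), -4.
Their magnitudes are: 3.162, 3.162, 4.243, 4.243, 2.236, 2.236, 4.
Zeros with |z| < R = 3.0: (1 + 2i), (1 - 2i).
Count = 2.
By the argument principle, (1/2πi) ∮_{|z|=R} p'(z)/p(z) dz equals exactly this count.

Number of zeros inside |z| < 3.0: 2.


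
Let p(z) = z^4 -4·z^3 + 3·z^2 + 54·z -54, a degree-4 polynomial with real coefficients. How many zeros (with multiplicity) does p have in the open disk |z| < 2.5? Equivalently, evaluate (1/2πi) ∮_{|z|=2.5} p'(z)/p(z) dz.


The zeros of p are: -3, (3 + 3i), (3 - 3i), 1.
Their magnitudes are: 3, 4.243, 4.243, 1.
Zeros with |z| < R = 2.5: 1.
Count = 1.
By the argument principle, (1/2πi) ∮_{|z|=R} p'(z)/p(z) dz equals exactly this count.

Number of zeros inside |z| < 2.5: 1.


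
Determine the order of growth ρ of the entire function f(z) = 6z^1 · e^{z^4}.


M(r) = max_{|z|=r} |6|·|z|^1·|e^{z^4}| = 6·r^1 · e^{1r^4} (the factors attain their maxima compatibly on |z|=r). Then log M(r) = log 6 + 1·log r + 1r^4, dominated by the last term, so log log M(r) ~ 4·log r. The polynomial factor 6z^1 contributes only a log r term and does not affect the order. ρ = 4.
Therefore ρ = 4.

Order ρ = 4.


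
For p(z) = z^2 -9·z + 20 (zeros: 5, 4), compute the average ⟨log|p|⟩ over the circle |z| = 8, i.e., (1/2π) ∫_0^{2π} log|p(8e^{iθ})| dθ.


Zeros: 4, 5; r = 8.
Inside |z| < r: 4, 5. Outside (|z| ≥ r): ∅.
p(0) = 20, so log|p(0)| = log(20) = 2.9957.
Apply Jensen: I(r) = log|p(0)| + Σ_k log(r/|z_k|), summed over zeros inside |z| < r.
  log(r/|z_k|) for z_k = 5: log(8/5) = 0.4700
  log(r/|z_k|) for z_k = 4: log(8/4) = 0.6931
Sum over inside zeros: 1.1632.
I(r) = log|p(0)| + (inside sum) = 2.9957 + 1.1632 = 4.1589.
Closed form (all zeros inside, monic): I(r) = n·log(r) = 2·log(8) = 4.1589. ✓

I(r) ≈ 4.1589.


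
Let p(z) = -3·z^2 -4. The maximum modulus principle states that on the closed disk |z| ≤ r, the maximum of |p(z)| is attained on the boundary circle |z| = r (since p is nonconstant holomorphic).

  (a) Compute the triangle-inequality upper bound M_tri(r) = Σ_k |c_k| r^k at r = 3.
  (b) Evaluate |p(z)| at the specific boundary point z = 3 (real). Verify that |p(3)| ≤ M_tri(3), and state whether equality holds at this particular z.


Coefficients: c_0 = -4, c_1 = 0, c_2 = -3. Radius r = 3.
Part (a). Triangle bound: M_tri(r) = Σ_k |c_k| r^k
  = |-4|·3^0 + |0|·3^1 + |-3|·3^2
  = 4 + 0 + 27 = 31.
This bounds M(r) := max_{|z|=r} |p(z)| from above; equality holds iff all terms c_k z^k can be made to align in phase at a single z on |z|=r.
Part (b). At z = 3 (real, on the circle |z| = r):
  p(3) = (-4)·3^0 + (0)·3^1 + (-3)·3^2 = -31.
  |p(3)| = 31.
Since all nonzero coefficients share the same sign, |p(3)| = 31 = M_tri(3); the triangle bound is attained at z = 3, so in fact M(r) = 31.

M_tri(3) = 31; |p(3)| = 31; equality at z=3: yes.


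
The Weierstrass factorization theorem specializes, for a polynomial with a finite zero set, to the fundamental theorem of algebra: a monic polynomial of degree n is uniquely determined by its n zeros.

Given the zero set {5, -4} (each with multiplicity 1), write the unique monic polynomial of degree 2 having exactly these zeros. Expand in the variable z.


The polynomial is p(z) = ∏_{α ∈ S} (z − α), where S = {5, -4}.
Expanding the product yields: p(z) = z^2 -z -20.
The resulting polynomial has degree 2 and real coefficients as required.

p(z) = z^2 -z -20.


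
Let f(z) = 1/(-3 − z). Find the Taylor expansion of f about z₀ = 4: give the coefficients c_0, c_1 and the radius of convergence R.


Let w = z − z₀, so z = z₀ + w.
Then -3 − z = -3 − (z₀ + w) = (-3 − z₀) − w = -7 − w.
f(z) = 1/(-7 − w) = (1/(-7)) · 1/(1 − w/(-7)) = Σ_{n≥0} w^n / (-7)^(n+1).
So c_n = 1/(-7)^(n+1):
  c_0 = 1/(-7)^1 = -1/7.
  c_1 = 1/(-7)^2 = 1/49.
The series is valid for |w/d| < 1, i.e. |z − z₀| < |d|.
Radius of convergence: R = |-3 − z₀| = |-7| = 7 (distance from z₀ to the singularity z = -3).

c_0 = -1/7, c_1 = 1/49; R = 7.


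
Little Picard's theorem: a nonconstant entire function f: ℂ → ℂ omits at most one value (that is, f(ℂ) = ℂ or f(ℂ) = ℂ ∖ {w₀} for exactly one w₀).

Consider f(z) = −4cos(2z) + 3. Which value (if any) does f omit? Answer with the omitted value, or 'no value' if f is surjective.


Little Picard bounds the complement of f(ℂ) to at most one point.
cos is entire and surjective onto ℂ: for every w ∈ ℂ, cos(ζ) = w has a solution ζ ∈ ℂ (e.g., via the complex inverse arccos). With ζ = 2z this gives z = ζ/(2). Then -4·cos(2z) takes every value in -4·ℂ = ℂ, and adding 3 is a bijection of ℂ. So f is surjective and omits no value. (Note: only on the real line is cos bounded by [−1, 1].)

Omitted value: no value.


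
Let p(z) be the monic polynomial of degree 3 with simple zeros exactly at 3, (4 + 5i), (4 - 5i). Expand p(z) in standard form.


The polynomial is p(z) = ∏_{α ∈ S} (z − α), where S = {3, (4 + 5i), (4 - 5i)}.
Expanding the product yields: p(z) = z^3 -11·z^2 + 65·z -123.
Note conjugate pairs combine to real quadratics: (z − (4+5i))(z − (4−5i)) = z² − 8z + 41.
The resulting polynomial has degree 3 and real coefficients as required.

p(z) = z^3 -11·z^2 + 65·z -123.


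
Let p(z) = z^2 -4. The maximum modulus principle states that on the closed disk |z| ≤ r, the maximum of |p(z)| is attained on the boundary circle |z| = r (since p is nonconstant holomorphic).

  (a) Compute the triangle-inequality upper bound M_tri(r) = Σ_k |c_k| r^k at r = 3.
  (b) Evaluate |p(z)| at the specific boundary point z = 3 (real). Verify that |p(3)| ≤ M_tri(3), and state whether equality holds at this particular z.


Coefficients: c_0 = -4, c_1 = 0, c_2 = 1. Radius r = 3.
Part (a). Triangle bound: M_tri(r) = Σ_k |c_k| r^k
  = |-4|·3^0 + |0|·3^1 + |1|·3^2
  = 4 + 0 + 9 = 13.
This bounds M(r) := max_{|z|=r} |p(z)| from above; equality holds iff all terms c_k z^k can be made to align in phase at a single z on |z|=r.
Part (b). At z = 3 (real, on the circle |z| = r):
  p(3) = (-4)·3^0 + (0)·3^1 + (1)·3^2 = 5.
  |p(3)| = 5.
Check: |p(3)| = 5 ≤ 13 = M_tri(3). ✓ Equality does not hold at z = 3 (the coefficients have mixed signs, so the terms do not all align in phase there).

M_tri(3) = 13; |p(3)| = 5; equality at z=3: no.


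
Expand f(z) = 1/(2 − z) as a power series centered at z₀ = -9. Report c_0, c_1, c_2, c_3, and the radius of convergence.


Let w = z − z₀, so z = z₀ + w.
Then 2 − z = 2 − (z₀ + w) = (2 − z₀) − w = 11 − w.
f(z) = 1/(11 − w) = (1/(11)) · 1/(1 − w/(11)) = Σ_{n≥0} w^n / (11)^(n+1).
So c_n = 1/(11)^(n+1):
  c_0 = 1/(11)^1 = 1/11.
  c_1 = 1/(11)^2 = 1/121.
  c_2 = 1/(11)^3 = 1/1331.
  c_3 = 1/(11)^4 = 1/14641.
The series is valid for |w/d| < 1, i.e. |z − z₀| < |d|.
Radius of convergence: R = |2 − z₀| = |11| = 11 (distance from z₀ to the singularity z = 2).

c_0 = 1/11, c_1 = 1/121, c_2 = 1/1331, c_3 = 1/14641; R = 11.


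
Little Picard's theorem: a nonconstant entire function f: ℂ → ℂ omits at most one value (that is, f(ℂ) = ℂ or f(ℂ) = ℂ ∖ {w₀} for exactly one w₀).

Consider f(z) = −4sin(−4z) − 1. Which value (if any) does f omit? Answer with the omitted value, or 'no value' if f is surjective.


Little Picard bounds the complement of f(ℂ) to at most one point.
sin is entire and surjective onto ℂ: for every w ∈ ℂ, sin(ζ) = w has a solution ζ ∈ ℂ (e.g., via the complex inverse arcsin). With ζ = −4z this gives z = ζ/(-4). Then -4·sin(−4z) takes every value in -4·ℂ = ℂ, and adding -1 is a bijection of ℂ. So f is surjective and omits no value. (Note: only on the real line is sin bounded by [−1, 1].)

Omitted value: no value.


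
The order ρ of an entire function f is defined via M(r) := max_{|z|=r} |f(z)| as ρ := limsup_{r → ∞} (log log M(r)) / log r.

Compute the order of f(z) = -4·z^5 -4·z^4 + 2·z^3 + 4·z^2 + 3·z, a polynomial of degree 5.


|f(z)| ≤ Σ|c_k|·r^k = O(r^5) as r → ∞. Polynomial growth is O(e^{r^ε}) for every ε > 0 (since r^5/e^{r^ε} → 0), so ρ ≤ ε for all ε > 0, i.e. ρ = 0. Every nonconstant polynomial has order 0.
Therefore ρ = 0.

Order ρ = 0.


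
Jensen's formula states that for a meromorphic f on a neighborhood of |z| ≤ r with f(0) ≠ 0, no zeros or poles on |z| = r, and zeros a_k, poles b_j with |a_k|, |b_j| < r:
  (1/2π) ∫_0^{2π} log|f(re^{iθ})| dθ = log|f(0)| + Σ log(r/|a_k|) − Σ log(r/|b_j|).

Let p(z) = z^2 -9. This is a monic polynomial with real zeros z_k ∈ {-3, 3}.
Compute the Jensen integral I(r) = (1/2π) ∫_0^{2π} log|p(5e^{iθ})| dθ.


Zeros: -3, 3; r = 5.
Inside |z| < r: -3, 3. Outside (|z| ≥ r): ∅.
p(0) = -9, so log|p(0)| = log(9) = 2.1972.
Apply Jensen: I(r) = log|p(0)| + Σ_k log(r/|z_k|), summed over zeros inside |z| < r.
  log(r/|z_k|) for z_k = -3: log(5/3) = 0.5108
  log(r/|z_k|) for z_k = 3: log(5/3) = 0.5108
Sum over inside zeros: 1.0217.
I(r) = log|p(0)| + (inside sum) = 2.1972 + 1.0217 = 3.2189.
Closed form (all zeros inside, monic): I(r) = n·log(r) = 2·log(5) = 3.2189. ✓

I(r) ≈ 3.2189.


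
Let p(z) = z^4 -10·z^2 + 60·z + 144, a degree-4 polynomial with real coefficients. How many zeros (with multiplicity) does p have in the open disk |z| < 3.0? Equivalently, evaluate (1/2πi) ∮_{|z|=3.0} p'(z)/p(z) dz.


The zeros of p are: -2, -4, (3 + 3i), (3 - 3i).
Their magnitudes are: 2, 4, 4.243, 4.243.
Zeros with |z| < R = 3.0: -2.
Count = 1.
By the argument principle, (1/2πi) ∮_{|z|=R} p'(z)/p(z) dz equals exactly this count.

Number of zeros inside |z| < 3.0: 1.


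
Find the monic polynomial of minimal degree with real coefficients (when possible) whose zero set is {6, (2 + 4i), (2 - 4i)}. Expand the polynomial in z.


The polynomial is p(z) = ∏_{α ∈ S} (z − α), where S = {6, (2 + 4i), (2 - 4i)}.
Expanding the product yields: p(z) = z^3 -10·z^2 + 44·z -120.
Note conjugate pairs combine to real quadratics: (z − (2+4i))(z − (2−4i)) = z² − 4z + 20.
The resulting polynomial has degree 3 and real coefficients as required.

p(z) = z^3 -10·z^2 + 44·z -120.


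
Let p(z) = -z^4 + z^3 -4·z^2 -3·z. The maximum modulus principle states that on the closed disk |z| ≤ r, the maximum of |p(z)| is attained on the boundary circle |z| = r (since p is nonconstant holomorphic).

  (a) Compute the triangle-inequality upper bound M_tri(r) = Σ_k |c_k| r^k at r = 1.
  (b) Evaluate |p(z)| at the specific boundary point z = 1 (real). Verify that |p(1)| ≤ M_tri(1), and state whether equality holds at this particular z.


Coefficients: c_0 = 0, c_1 = -3, c_2 = -4, c_3 = 1, c_4 = -1. Radius r = 1.
Part (a). Triangle bound: M_tri(r) = Σ_k |c_k| r^k
  = |0|·1^0 + |-3|·1^1 + |-4|·1^2 + |1|·1^3 + |-1|·1^4
  = 0 + 3 + 4 + 1 + 1 = 9.
This bounds M(r) := max_{|z|=r} |p(z)| from above; equality holds iff all terms c_k z^k can be made to align in phase at a single z on |z|=r.
Part (b). At z = 1 (real, on the circle |z| = r):
  p(1) = (0)·1^0 + (-3)·1^1 + (-4)·1^2 + (1)·1^3 + (-1)·1^4 = -7.
  |p(1)| = 7.
Check: |p(1)| = 7 ≤ 9 = M_tri(1). ✓ Equality does not hold at z = 1 (the coefficients have mixed signs, so the terms do not all align in phase there).

M_tri(1) = 9; |p(1)| = 7; equality at z=1: no.


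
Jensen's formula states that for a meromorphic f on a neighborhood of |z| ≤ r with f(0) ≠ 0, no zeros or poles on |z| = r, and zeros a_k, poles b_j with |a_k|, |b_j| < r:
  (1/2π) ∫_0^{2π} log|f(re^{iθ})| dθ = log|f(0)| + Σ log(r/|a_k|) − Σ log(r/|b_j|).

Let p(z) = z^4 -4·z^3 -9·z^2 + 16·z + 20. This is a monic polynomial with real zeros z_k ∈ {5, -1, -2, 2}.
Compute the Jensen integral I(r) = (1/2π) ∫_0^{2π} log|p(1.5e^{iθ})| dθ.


Zeros: -2, -1, 2, 5; r = 1.5.
Inside |z| < r: -1. Outside (|z| ≥ r): -2, 2, 5.
p(0) = 20, so log|p(0)| = log(20) = 2.9957.
Apply Jensen: I(r) = log|p(0)| + Σ_k log(r/|z_k|), summed over zeros inside |z| < r.
  log(r/|z_k|) for z_k = -1: log(1.5/1) = 0.4055
  Outside zeros (-2, 2, 5) contribute nothing to the Jensen sum.
Sum over inside zeros: 0.4055.
I(r) = log|p(0)| + (inside sum) = 2.9957 + 0.4055 = 3.4012.
Note: since some zeros are outside |z| ≤ r, the simplified n·log(r) form does NOT apply — only the inside zeros contribute.

I(r) ≈ 3.4012.


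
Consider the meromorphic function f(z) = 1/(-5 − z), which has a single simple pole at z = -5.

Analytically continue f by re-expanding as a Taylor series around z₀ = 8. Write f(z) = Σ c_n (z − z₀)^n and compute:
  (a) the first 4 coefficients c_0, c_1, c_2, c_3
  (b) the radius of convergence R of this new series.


Let w = z − z₀, so z = z₀ + w.
Then -5 − z = -5 − (z₀ + w) = (-5 − z₀) − w = -13 − w.
f(z) = 1/(-13 − w) = (1/(-13)) · 1/(1 − w/(-13)) = Σ_{n≥0} w^n / (-13)^(n+1).
So c_n = 1/(-13)^(n+1):
  c_0 = 1/(-13)^1 = -1/13.
  c_1 = 1/(-13)^2 = 1/169.
  c_2 = 1/(-13)^3 = -1/2197.
  c_3 = 1/(-13)^4 = 1/28561.
The series is valid for |w/d| < 1, i.e. |z − z₀| < |d|.
Radius of convergence: R = |-5 − z₀| = |-13| = 13 (distance from z₀ to the singularity z = -5).

c_0 = -1/13, c_1 = 1/169, c_2 = -1/2197, c_3 = 1/28561; R = 13.


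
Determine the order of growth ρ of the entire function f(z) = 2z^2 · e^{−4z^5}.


M(r) = max_{|z|=r} |2|·|z|^2·|e^{−4z^5}| = 2·r^2 · e^{4r^5} (the factors attain their maxima compatibly on |z|=r). Then log M(r) = log 2 + 2·log r + 4r^5, dominated by the last term, so log log M(r) ~ 5·log r. The polynomial factor 2z^2 contributes only a log r term and does not affect the order. ρ = 5.
Therefore ρ = 5.

Order ρ = 5.


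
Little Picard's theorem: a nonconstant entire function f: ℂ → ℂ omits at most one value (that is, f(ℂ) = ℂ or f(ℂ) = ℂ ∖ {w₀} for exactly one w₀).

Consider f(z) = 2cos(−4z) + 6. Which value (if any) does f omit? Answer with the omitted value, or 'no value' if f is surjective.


Little Picard bounds the complement of f(ℂ) to at most one point.
cos is entire and surjective onto ℂ: for every w ∈ ℂ, cos(ζ) = w has a solution ζ ∈ ℂ (e.g., via the complex inverse arccos). With ζ = −4z this gives z = ζ/(-4). Then 2·cos(−4z) takes every value in 2·ℂ = ℂ, and adding 6 is a bijection of ℂ. So f is surjective and omits no value. (Note: only on the real line is cos bounded by [−1, 1].)

Omitted value: no value.


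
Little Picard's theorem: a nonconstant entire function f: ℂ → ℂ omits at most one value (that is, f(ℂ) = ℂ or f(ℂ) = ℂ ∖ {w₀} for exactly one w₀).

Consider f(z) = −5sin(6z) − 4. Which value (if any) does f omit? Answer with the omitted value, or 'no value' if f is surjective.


Little Picard bounds the complement of f(ℂ) to at most one point.
sin is entire and surjective onto ℂ: for every w ∈ ℂ, sin(ζ) = w has a solution ζ ∈ ℂ (e.g., via the complex inverse arcsin). With ζ = 6z this gives z = ζ/(6). Then -5·sin(6z) takes every value in -5·ℂ = ℂ, and adding -4 is a bijection of ℂ. So f is surjective and omits no value. (Note: only on the real line is sin bounded by [−1, 1].)

Omitted value: no value.


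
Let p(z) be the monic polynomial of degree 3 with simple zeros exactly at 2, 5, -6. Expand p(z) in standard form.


The polynomial is p(z) = ∏_{α ∈ S} (z − α), where S = {2, 5, -6}.
Expanding the product yields: p(z) = z^3 -z^2 -32·z + 60.
The resulting polynomial has degree 3 and real coefficients as required.

p(z) = z^3 -z^2 -32·z + 60.


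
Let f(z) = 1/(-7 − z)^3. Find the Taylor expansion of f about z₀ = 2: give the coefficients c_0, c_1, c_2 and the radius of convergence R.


Let w = z − z₀, so z = z₀ + w.
Then -7 − z = -7 − (z₀ + w) = (-7 − z₀) − w = -9 − w.
f(z) = 1/(-9 − w)^3 = (1/(-9)^3) · (1 − w/(-9))^{−3}.
By the binomial series (1−u)^{−3} = Σ_{n≥0} C(n+2, 2) u^n for |u|<1, with u = w/(-9):
  c_n = C(n+2, 2) / (-9)^(n+3).
  c_0 = 1/(-9)^3 = -1/729.
  c_1 = 3/(-9)^4 = 1/2187.
  c_2 = 6/(-9)^5 = -2/19683.
The series is valid for |w/d| < 1, i.e. |z − z₀| < |d|.
Radius of convergence: R = |-7 − z₀| = |-9| = 9 (distance from z₀ to the singularity z = -7).

c_0 = -1/729, c_1 = 1/2187, c_2 = -2/19683; R = 9.


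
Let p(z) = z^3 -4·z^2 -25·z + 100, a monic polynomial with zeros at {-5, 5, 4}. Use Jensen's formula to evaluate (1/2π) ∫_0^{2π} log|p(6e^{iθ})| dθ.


Zeros: -5, 4, 5; r = 6.
Inside |z| < r: -5, 4, 5. Outside (|z| ≥ r): ∅.
p(0) = 100, so log|p(0)| = log(100) = 4.6052.
Apply Jensen: I(r) = log|p(0)| + Σ_k log(r/|z_k|), summed over zeros inside |z| < r.
  log(r/|z_k|) for z_k = -5: log(6/5) = 0.1823
  log(r/|z_k|) for z_k = 5: log(6/5) = 0.1823
  log(r/|z_k|) for z_k = 4: log(6/4) = 0.4055
Sum over inside zeros: 0.7701.
I(r) = log|p(0)| + (inside sum) = 4.6052 + 0.7701 = 5.3753.
Closed form (all zeros inside, monic): I(r) = n·log(r) = 3·log(6) = 5.3753. ✓

I(r) ≈ 5.3753.


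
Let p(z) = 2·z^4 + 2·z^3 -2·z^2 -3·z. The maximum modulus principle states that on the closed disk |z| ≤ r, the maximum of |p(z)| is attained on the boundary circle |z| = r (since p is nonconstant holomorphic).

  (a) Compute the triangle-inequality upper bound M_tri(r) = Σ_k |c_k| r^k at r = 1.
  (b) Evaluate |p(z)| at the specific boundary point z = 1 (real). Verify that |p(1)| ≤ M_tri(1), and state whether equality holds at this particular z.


Coefficients: c_0 = 0, c_1 = -3, c_2 = -2, c_3 = 2, c_4 = 2. Radius r = 1.
Part (a). Triangle bound: M_tri(r) = Σ_k |c_k| r^k
  = |0|·1^0 + |-3|·1^1 + |-2|·1^2 + |2|·1^3 + |2|·1^4
  = 0 + 3 + 2 + 2 + 2 = 9.
This bounds M(r) := max_{|z|=r} |p(z)| from above; equality holds iff all terms c_k z^k can be made to align in phase at a single z on |z|=r.
Part (b). At z = 1 (real, on the circle |z| = r):
  p(1) = (0)·1^0 + (-3)·1^1 + (-2)·1^2 + (2)·1^3 + (2)·1^4 = -1.
  |p(1)| = 1.
Check: |p(1)| = 1 ≤ 9 = M_tri(1). ✓ Equality does not hold at z = 1 (the coefficients have mixed signs, so the terms do not all align in phase there).

M_tri(1) = 9; |p(1)| = 1; equality at z=1: no.


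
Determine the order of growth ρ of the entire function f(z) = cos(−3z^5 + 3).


Write cos(w) = (e^{iw} ± e^{−iw})/(2 or 2i), so |cos(w)| ≤ e^{|w|}. With w = −3z^5 + 3, |w| ≤ 3r^5 + 3 on |z|=r, giving M(r) ≤ e^{3r^5 + 3} and ρ ≤ 5. For the lower bound, choose z on |z|=r with -3z^5 purely imaginary of modulus 3r^5; then |cos(−3z^5 + 3)| grows like e^{3r^5}/2, so ρ ≥ 5. Hence ρ = 5.
Therefore ρ = 5.

Order ρ = 5.


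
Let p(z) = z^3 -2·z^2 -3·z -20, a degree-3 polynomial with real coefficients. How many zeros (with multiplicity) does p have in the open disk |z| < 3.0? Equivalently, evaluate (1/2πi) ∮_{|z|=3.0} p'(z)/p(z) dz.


The zeros of p are: (-1 + 2i), (-1 - 2i), 4.
Their magnitudes are: 2.236, 2.236, 4.
Zeros with |z| < R = 3.0: (-1 + 2i), (-1 - 2i).
Count = 2.
By the argument principle, (1/2πi) ∮_{|z|=R} p'(z)/p(z) dz equals exactly this count.

Number of zeros inside |z| < 3.0: 2.


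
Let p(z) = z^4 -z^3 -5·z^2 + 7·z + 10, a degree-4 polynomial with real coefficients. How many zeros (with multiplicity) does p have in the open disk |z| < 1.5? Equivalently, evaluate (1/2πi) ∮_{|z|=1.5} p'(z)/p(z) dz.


The zeros of p are: -2, -1, (2 + 1i), (2 - 1i).
Their magnitudes are: 2, 1, 2.236, 2.236.
Zeros with |z| < R = 1.5: -1.
Count = 1.
By the argument principle, (1/2πi) ∮_{|z|=R} p'(z)/p(z) dz equals exactly this count.

Number of zeros inside |z| < 1.5: 1.


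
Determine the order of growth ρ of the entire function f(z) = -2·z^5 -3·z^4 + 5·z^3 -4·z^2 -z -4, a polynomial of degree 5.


|f(z)| ≤ Σ|c_k|·r^k = O(r^5) as r → ∞. Polynomial growth is O(e^{r^ε}) for every ε > 0 (since r^5/e^{r^ε} → 0), so ρ ≤ ε for all ε > 0, i.e. ρ = 0. Every nonconstant polynomial has order 0.
Therefore ρ = 0.

Order ρ = 0.


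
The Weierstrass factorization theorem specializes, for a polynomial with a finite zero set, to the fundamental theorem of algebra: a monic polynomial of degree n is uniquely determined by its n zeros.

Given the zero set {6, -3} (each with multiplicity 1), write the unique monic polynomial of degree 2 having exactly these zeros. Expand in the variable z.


The polynomial is p(z) = ∏_{α ∈ S} (z − α), where S = {6, -3}.
Expanding the product yields: p(z) = z^2 -3·z -18.
The resulting polynomial has degree 2 and real coefficients as required.

p(z) = z^2 -3·z -18.


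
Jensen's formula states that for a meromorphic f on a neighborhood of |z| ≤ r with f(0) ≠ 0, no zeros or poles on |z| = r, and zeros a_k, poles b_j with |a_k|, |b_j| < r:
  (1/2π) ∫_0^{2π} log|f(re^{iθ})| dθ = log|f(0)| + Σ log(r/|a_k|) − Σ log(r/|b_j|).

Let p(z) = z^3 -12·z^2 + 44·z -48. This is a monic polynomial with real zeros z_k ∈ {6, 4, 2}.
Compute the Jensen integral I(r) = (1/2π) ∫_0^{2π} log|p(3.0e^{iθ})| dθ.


Zeros: 2, 4, 6; r = 3.0.
Inside |z| < r: 2. Outside (|z| ≥ r): 4, 6.
p(0) = -48, so log|p(0)| = log(48) = 3.8712.
Apply Jensen: I(r) = log|p(0)| + Σ_k log(r/|z_k|), summed over zeros inside |z| < r.
  log(r/|z_k|) for z_k = 2: log(3.0/2) = 0.4055
  Outside zeros (4, 6) contribute nothing to the Jensen sum.
Sum over inside zeros: 0.4055.
I(r) = log|p(0)| + (inside sum) = 3.8712 + 0.4055 = 4.2767.
Note: since some zeros are outside |z| ≤ r, the simplified n·log(r) form does NOT apply — only the inside zeros contribute.

I(r) ≈ 4.2767.


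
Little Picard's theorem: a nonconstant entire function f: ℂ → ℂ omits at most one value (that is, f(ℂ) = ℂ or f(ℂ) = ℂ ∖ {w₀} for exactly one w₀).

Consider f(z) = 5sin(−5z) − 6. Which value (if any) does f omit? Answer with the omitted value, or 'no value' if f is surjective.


Little Picard bounds the complement of f(ℂ) to at most one point.
sin is entire and surjective onto ℂ: for every w ∈ ℂ, sin(ζ) = w has a solution ζ ∈ ℂ (e.g., via the complex inverse arcsin). With ζ = −5z this gives z = ζ/(-5). Then 5·sin(−5z) takes every value in 5·ℂ = ℂ, and adding -6 is a bijection of ℂ. So f is surjective and omits no value. (Note: only on the real line is sin bounded by [−1, 1].)

Omitted value: no value.


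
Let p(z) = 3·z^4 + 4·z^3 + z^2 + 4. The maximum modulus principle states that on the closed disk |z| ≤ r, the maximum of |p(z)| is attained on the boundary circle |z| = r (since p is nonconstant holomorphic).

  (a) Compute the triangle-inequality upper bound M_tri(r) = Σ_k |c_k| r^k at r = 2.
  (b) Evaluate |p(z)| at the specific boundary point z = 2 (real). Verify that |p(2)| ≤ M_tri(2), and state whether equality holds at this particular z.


Coefficients: c_0 = 4, c_1 = 0, c_2 = 1, c_3 = 4, c_4 = 3. Radius r = 2.
Part (a). Triangle bound: M_tri(r) = Σ_k |c_k| r^k
  = |4|·2^0 + |0|·2^1 + |1|·2^2 + |4|·2^3 + |3|·2^4
  = 4 + 0 + 4 + 32 + 48 = 88.
This bounds M(r) := max_{|z|=r} |p(z)| from above; equality holds iff all terms c_k z^k can be made to align in phase at a single z on |z|=r.
Part (b). At z = 2 (real, on the circle |z| = r):
  p(2) = (4)·2^0 + (0)·2^1 + (1)·2^2 + (4)·2^3 + (3)·2^4 = 88.
  |p(2)| = 88.
Since all nonzero coefficients share the same sign, |p(2)| = 88 = M_tri(2); the triangle bound is attained at z = 2, so in fact M(r) = 88.

M_tri(2) = 88; |p(2)| = 88; equality at z=2: yes.


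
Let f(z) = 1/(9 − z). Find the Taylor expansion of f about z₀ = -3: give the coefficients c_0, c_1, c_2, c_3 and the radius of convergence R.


Let w = z − z₀, so z = z₀ + w.
Then 9 − z = 9 − (z₀ + w) = (9 − z₀) − w = 12 − w.
f(z) = 1/(12 − w) = (1/(12)) · 1/(1 − w/(12)) = Σ_{n≥0} w^n / (12)^(n+1).
So c_n = 1/(12)^(n+1):
  c_0 = 1/(12)^1 = 1/12.
  c_1 = 1/(12)^2 = 1/144.
  c_2 = 1/(12)^3 = 1/1728.
  c_3 = 1/(12)^4 = 1/20736.
The series is valid for |w/d| < 1, i.e. |z − z₀| < |d|.
Radius of convergence: R = |9 − z₀| = |12| = 12 (distance from z₀ to the singularity z = 9).

c_0 = 1/12, c_1 = 1/144, c_2 = 1/1728, c_3 = 1/20736; R = 12.


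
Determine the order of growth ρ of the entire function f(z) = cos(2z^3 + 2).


Write cos(w) = (e^{iw} ± e^{−iw})/(2 or 2i), so |cos(w)| ≤ e^{|w|}. With w = 2z^3 + 2, |w| ≤ 2r^3 + 2 on |z|=r, giving M(r) ≤ e^{2r^3 + 2} and ρ ≤ 3. For the lower bound, choose z on |z|=r with 2z^3 purely imaginary of modulus 2r^3; then |cos(2z^3 + 2)| grows like e^{2r^3}/2, so ρ ≥ 3. Hence ρ = 3.
Therefore ρ = 3.

Order ρ = 3.


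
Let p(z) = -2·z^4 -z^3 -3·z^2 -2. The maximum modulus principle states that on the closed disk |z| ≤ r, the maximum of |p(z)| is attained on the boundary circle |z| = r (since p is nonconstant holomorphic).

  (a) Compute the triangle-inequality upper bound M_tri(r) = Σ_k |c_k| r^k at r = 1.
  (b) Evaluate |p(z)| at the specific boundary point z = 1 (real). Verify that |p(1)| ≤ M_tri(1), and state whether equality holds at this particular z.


Coefficients: c_0 = -2, c_1 = 0, c_2 = -3, c_3 = -1, c_4 = -2. Radius r = 1.
Part (a). Triangle bound: M_tri(r) = Σ_k |c_k| r^k
  = |-2|·1^0 + |0|·1^1 + |-3|·1^2 + |-1|·1^3 + |-2|·1^4
  = 2 + 0 + 3 + 1 + 2 = 8.
This bounds M(r) := max_{|z|=r} |p(z)| from above; equality holds iff all terms c_k z^k can be made to align in phase at a single z on |z|=r.
Part (b). At z = 1 (real, on the circle |z| = r):
  p(1) = (-2)·1^0 + (0)·1^1 + (-3)·1^2 + (-1)·1^3 + (-2)·1^4 = -8.
  |p(1)| = 8.
Since all nonzero coefficients share the same sign, |p(1)| = 8 = M_tri(1); the triangle bound is attained at z = 1, so in fact M(r) = 8.

M_tri(1) = 8; |p(1)| = 8; equality at z=1: yes.


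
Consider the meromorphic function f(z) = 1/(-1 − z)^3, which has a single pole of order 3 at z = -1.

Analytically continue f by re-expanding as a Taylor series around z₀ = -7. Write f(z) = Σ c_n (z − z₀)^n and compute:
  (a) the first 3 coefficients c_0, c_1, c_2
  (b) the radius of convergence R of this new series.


Let w = z − z₀, so z = z₀ + w.
Then -1 − z = -1 − (z₀ + w) = (-1 − z₀) − w = 6 − w.
f(z) = 1/(6 − w)^3 = (1/(6)^3) · (1 − w/(6))^{−3}.
By the binomial series (1−u)^{−3} = Σ_{n≥0} C(n+2, 2) u^n for |u|<1, with u = w/(6):
  c_n = C(n+2, 2) / (6)^(n+3).
  c_0 = 1/(6)^3 = 1/216.
  c_1 = 3/(6)^4 = 1/432.
  c_2 = 6/(6)^5 = 1/1296.
The series is valid for |w/d| < 1, i.e. |z − z₀| < |d|.
Radius of convergence: R = |-1 − z₀| = |6| = 6 (distance from z₀ to the singularity z = -1).

c_0 = 1/216, c_1 = 1/432, c_2 = 1/1296; R = 6.


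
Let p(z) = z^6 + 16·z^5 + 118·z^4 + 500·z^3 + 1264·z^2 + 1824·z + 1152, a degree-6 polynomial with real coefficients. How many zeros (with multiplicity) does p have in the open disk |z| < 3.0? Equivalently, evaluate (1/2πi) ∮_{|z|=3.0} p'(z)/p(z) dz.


The zeros of p are: -4, (-3 + 3i), (-3 - 3i), -2, (-2 + 2i), (-2 - 2i).
Their magnitudes are: 4, 4.243, 4.243, 2, 2.828, 2.828.
Zeros with |z| < R = 3.0: -2, (-2 + 2i), (-2 - 2i).
Count = 3.
By the argument principle, (1/2πi) ∮_{|z|=R} p'(z)/p(z) dz equals exactly this count.

Number of zeros inside |z| < 3.0: 3.


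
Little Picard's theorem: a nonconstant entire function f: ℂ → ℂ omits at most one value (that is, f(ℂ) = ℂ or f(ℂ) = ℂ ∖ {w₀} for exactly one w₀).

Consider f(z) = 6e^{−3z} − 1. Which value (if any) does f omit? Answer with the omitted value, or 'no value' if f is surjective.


Little Picard bounds the complement of f(ℂ) to at most one point.
e^{−3z} is never zero on ℂ, so 6·e^{−3z} takes every value in ℂ ∖ {0}. Adding -1 shifts the range to ℂ ∖ {-1}. Thus f omits exactly the value -1.

Omitted value: -1.


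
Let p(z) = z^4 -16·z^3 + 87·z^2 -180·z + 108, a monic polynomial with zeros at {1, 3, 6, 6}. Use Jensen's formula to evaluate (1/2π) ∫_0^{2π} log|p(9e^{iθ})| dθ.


Zeros: 1, 3, 6, 6; r = 9.
Inside |z| < r: 1, 3, 6, 6. Outside (|z| ≥ r): ∅.
p(0) = 108, so log|p(0)| = log(108) = 4.6821.
Apply Jensen: I(r) = log|p(0)| + Σ_k log(r/|z_k|), summed over zeros inside |z| < r.
  log(r/|z_k|) for z_k = 1: log(9/1) = 2.1972
  log(r/|z_k|) for z_k = 3: log(9/3) = 1.0986
  log(r/|z_k|) for z_k = 6: log(9/6) = 0.4055
  log(r/|z_k|) for z_k = 6: log(9/6) = 0.4055
Sum over inside zeros: 4.1068.
I(r) = log|p(0)| + (inside sum) = 4.6821 + 4.1068 = 8.7889.
Closed form (all zeros inside, monic): I(r) = n·log(r) = 4·log(9) = 8.7889. ✓

I(r) ≈ 8.7889.


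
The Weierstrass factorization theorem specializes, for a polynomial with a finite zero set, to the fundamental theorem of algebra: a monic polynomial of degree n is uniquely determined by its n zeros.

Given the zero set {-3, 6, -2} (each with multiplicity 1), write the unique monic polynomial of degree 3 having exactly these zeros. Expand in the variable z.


The polynomial is p(z) = ∏_{α ∈ S} (z − α), where S = {-3, 6, -2}.
Expanding the product yields: p(z) = z^3 -z^2 -24·z -36.
The resulting polynomial has degree 3 and real coefficients as required.

p(z) = z^3 -z^2 -24·z -36.


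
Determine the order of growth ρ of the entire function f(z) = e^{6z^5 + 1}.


|e^{6z^5 + 1}| = e^{Re(6·z^5) + 1} ≤ e^{6|z|^5 + 1} = e^{6r^5 + 1} on |z| = r, so ρ ≤ 5. Choosing z on |z|=r so that 6·z^5 is real positive (always possible by picking arg z appropriately) gives |f(z)| = e^{6r^5 + 1}, matching the bound. The additive constant 1 does not affect log log M(r) ~ 5·log r. Hence ρ = 5.
Therefore ρ = 5.

Order ρ = 5.


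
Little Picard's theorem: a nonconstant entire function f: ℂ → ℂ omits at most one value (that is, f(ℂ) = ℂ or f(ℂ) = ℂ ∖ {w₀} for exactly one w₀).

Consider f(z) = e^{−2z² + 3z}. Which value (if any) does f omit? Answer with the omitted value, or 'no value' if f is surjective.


Little Picard bounds the complement of f(ℂ) to at most one point.
The exponent g(z) = −2z² + 3z is a nonconstant polynomial, hence surjective onto ℂ. So e^{g(z)} takes every value in {e^w : w ∈ ℂ} = ℂ ∖ {0}. Adding 0 shifts the range to ℂ ∖ {0}. f omits exactly 0.

Omitted value: 0.


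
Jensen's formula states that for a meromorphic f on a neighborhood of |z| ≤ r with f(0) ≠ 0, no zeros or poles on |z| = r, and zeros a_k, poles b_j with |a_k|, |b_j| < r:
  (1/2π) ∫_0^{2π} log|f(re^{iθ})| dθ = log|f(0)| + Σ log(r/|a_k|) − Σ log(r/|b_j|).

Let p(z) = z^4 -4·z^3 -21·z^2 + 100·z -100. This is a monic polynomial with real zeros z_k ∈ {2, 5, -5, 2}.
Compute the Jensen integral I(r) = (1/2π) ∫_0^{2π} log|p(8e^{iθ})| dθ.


Zeros: -5, 2, 2, 5; r = 8.
Inside |z| < r: -5, 2, 2, 5. Outside (|z| ≥ r): ∅.
p(0) = -100, so log|p(0)| = log(100) = 4.6052.
Apply Jensen: I(r) = log|p(0)| + Σ_k log(r/|z_k|), summed over zeros inside |z| < r.
  log(r/|z_k|) for z_k = 2: log(8/2) = 1.3863
  log(r/|z_k|) for z_k = 5: log(8/5) = 0.4700
  log(r/|z_k|) for z_k = -5: log(8/5) = 0.4700
  log(r/|z_k|) for z_k = 2: log(8/2) = 1.3863
Sum over inside zeros: 3.7126.
I(r) = log|p(0)| + (inside sum) = 4.6052 + 3.7126 = 8.3178.
Closed form (all zeros inside, monic): I(r) = n·log(r) = 4·log(8) = 8.3178. ✓

I(r) ≈ 8.3178.


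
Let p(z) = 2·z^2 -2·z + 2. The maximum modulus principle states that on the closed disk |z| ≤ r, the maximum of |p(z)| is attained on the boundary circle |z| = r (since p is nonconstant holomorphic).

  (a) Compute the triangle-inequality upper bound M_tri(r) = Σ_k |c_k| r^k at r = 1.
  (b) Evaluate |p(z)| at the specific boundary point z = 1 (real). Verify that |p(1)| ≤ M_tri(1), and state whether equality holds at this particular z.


Coefficients: c_0 = 2, c_1 = -2, c_2 = 2. Radius r = 1.
Part (a). Triangle bound: M_tri(r) = Σ_k |c_k| r^k
  = |2|·1^0 + |-2|·1^1 + |2|·1^2
  = 2 + 2 + 2 = 6.
This bounds M(r) := max_{|z|=r} |p(z)| from above; equality holds iff all terms c_k z^k can be made to align in phase at a single z on |z|=r.
Part (b). At z = 1 (real, on the circle |z| = r):
  p(1) = (2)·1^0 + (-2)·1^1 + (2)·1^2 = 2.
  |p(1)| = 2.
Check: |p(1)| = 2 ≤ 6 = M_tri(1). ✓ Equality does not hold at z = 1 (the coefficients have mixed signs, so the terms do not all align in phase there).

M_tri(1) = 6; |p(1)| = 2; equality at z=1: no.


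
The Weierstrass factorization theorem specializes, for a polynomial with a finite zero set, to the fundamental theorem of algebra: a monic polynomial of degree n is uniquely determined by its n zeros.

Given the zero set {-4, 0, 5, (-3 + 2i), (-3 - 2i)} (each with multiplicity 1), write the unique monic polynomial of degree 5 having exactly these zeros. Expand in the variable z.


The polynomial is p(z) = ∏_{α ∈ S} (z − α), where S = {-4, 0, 5, (-3 + 2i), (-3 - 2i)}.
Expanding the product yields: p(z) = z^5 + 5·z^4 -13·z^3 -133·z^2 -260·z.
Note conjugate pairs combine to real quadratics: (z − (-3+2i))(z − (-3−2i)) = z² + 6z + 13.
The resulting polynomial has degree 5 and real coefficients as required.

p(z) = z^5 + 5·z^4 -13·z^3 -133·z^2 -260·z.


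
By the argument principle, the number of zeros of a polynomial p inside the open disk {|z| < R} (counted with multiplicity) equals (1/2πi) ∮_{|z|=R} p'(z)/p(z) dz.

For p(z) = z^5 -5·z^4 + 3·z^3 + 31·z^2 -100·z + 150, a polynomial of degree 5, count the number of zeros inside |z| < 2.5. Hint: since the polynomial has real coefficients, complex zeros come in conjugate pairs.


The zeros of p are: (1 + 2i), (1 - 2i), -3, (3 + 1i), (3 - 1i).
Their magnitudes are: 2.236, 2.236, 3, 3.162, 3.162.
Zeros with |z| < R = 2.5: (1 + 2i), (1 - 2i).
Count = 2.
By the argument principle, (1/2πi) ∮_{|z|=R} p'(z)/p(z) dz equals exactly this count.

Number of zeros inside |z| < 2.5: 2.


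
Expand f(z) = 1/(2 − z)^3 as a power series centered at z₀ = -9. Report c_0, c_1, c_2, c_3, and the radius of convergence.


Let w = z − z₀, so z = z₀ + w.
Then 2 − z = 2 − (z₀ + w) = (2 − z₀) − w = 11 − w.
f(z) = 1/(11 − w)^3 = (1/(11)^3) · (1 − w/(11))^{−3}.
By the binomial series (1−u)^{−3} = Σ_{n≥0} C(n+2, 2) u^n for |u|<1, with u = w/(11):
  c_n = C(n+2, 2) / (11)^(n+3).
  c_0 = 1/(11)^3 = 1/1331.
  c_1 = 3/(11)^4 = 3/14641.
  c_2 = 6/(11)^5 = 6/161051.
  c_3 = 10/(11)^6 = 10/1771561.
The series is valid for |w/d| < 1, i.e. |z − z₀| < |d|.
Radius of convergence: R = |2 − z₀| = |11| = 11 (distance from z₀ to the singularity z = 2).

c_0 = 1/1331, c_1 = 3/14641, c_2 = 6/161051, c_3 = 10/1771561; R = 11.
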